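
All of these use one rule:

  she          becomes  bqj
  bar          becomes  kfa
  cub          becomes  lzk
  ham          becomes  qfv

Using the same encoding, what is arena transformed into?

fajwf

The shift depends on letter class: consonant s→b is +9, but vowel e→j is +5. The rule splits by letter class: vowels +5, consonants +9.
Applying it to arena: a(vowel)+5=f, r(cons)+9=a, e(vowel)+5=j, n(cons)+9=w, a(vowel)+5=f.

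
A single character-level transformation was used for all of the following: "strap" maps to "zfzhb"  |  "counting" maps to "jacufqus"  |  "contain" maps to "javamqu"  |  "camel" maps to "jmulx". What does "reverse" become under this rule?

A repeating key of period 3 is used — shifts +7, +12, +8 over and over.
On reverse: r+7=y, e+12=q, v+8=d, e+7=l, r+12=d, s+8=a, e+7=l.

yqdldal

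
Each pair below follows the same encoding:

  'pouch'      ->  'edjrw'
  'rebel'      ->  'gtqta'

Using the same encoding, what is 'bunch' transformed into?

Compare letters: p→e is +15, o→d is +15, u→j is +15 — a constant shift. It's a constant shift of +15 (ROT15).
On bunch: b+15=q, u+15=j, n+15=c, c+15=r, h+15=w.

qjcrw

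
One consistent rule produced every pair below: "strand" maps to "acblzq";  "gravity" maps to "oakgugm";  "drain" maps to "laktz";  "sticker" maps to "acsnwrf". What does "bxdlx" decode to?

In strand: s→a is +8, t→c is +9, r→b is +10, a→l is +11 — the shift increases by 1 each position. The shift increases by 1 at each position, starting from +8: 8, 9, 10, ….
Reversing it on bxdlx: b−8=t, x−9=o, d−10=t, l−11=a, x−12=l.

total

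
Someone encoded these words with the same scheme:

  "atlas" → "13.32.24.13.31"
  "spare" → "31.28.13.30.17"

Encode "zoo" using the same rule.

a is letter #1 and maps to 13: an offset of 12. Letters become their 1-based position plus 12 (so a→13, b→14, …).
On zoo: z=26→38, o=15→27, o=15→27.

38.27.27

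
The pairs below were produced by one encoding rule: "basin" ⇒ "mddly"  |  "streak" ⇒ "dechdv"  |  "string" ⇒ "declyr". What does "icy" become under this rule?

The shift depends on letter class: consonant b→m is +11, but vowel a→d is +3. The rule splits by letter class: vowels +3, consonants +11.
For icy: i(vowel)+3=l, c(cons)+11=n, y(cons)+11=j.

lnj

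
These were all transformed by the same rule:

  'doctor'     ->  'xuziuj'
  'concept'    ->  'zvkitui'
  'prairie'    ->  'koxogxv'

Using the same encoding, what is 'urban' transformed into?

Read the word backwards and shift each letter +6.
For urban: reverse → nabru; then shift: n+6=t, a+6=g, b+6=h, r+6=x, u+6=a.

tghxa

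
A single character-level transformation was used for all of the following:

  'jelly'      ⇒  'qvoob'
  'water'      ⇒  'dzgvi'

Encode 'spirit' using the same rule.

Each pair mirrors across the alphabet (j↔q, e↔v, l↔o): positions sum to 25. Each letter is replaced by its mirror in the alphabet: a↔z, b↔y, c↔x, and so on (the Atbash cipher).
On spirit: s↔h, p↔k, i↔r, r↔i, i↔r, t↔g.

hkrirg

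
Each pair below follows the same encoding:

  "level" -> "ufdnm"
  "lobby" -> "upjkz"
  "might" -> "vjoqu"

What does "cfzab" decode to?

Shifts by position in level: pos 0: l→u (+9), pos 1: e→f (+1), pos 2: v→d (+8), pos 3: e→n (+9), pos 4: l→m (+1) — repeating every 3. A repeating key of period 3 is used — shifts +9, +1, +8 over and over.
Reversing it on cfzab: c−9=t, f−1=e, z−8=r, a−9=r, b−1=a.

terra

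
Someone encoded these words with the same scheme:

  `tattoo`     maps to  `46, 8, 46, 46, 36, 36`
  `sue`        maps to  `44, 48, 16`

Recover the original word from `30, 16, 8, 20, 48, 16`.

The formula is n = 2×(alphabet index, a=1) + 6.
Reversing it on 30, 16, 8, 20, 48, 16: 30→(30−6)÷2=12=l, 16→(16−6)÷2=5=e, 8→(8−6)÷2=1=a, 20→(20−6)÷2=7=g, 48→(48−6)÷2=21=u, 16→(16−6)÷2=5=e.

league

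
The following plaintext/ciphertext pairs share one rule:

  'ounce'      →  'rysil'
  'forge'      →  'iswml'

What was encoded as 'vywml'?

In ounce: o→r is +3, u→y is +4, n→s is +5, c→i is +6 — the shift increases by 1 each position. Each letter shifts forward by (position + 3), i.e. 3, 4, 5, … — the shift grows by one for each successive letter.
Undoing it on vywml: v−3=s, y−4=u, w−5=r, m−6=g, l−7=e.

surge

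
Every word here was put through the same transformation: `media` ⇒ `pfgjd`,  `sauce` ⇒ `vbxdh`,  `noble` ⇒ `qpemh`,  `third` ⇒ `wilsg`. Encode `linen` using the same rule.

ojqfq

Shifts by position in media: pos 0: m→p (+3), pos 1: e→f (+1), pos 2: d→g (+3), pos 3: i→j (+1) — repeating every 2. A repeating key of period 2 is used — shifts +3, +1 over and over.
For linen: l+3=o, i+1=j, n+3=q, e+1=f, n+3=q.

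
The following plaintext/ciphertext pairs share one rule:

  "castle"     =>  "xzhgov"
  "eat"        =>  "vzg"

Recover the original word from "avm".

zen

Each pair mirrors across the alphabet (c↔x, a↔z, s↔h): positions sum to 25. Each letter is replaced by its mirror in the alphabet: a↔z, b↔y, c↔x, and so on (the Atbash cipher).
Reversing it on avm: a↔z, v↔e, m↔n.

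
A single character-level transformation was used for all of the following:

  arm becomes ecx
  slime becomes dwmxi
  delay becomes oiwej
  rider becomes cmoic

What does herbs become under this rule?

The shift depends on letter class: consonant r→c is +11, but vowel a→e is +4. The rule splits by letter class: vowels +4, consonants +11.
For herbs: h(cons)+11=s, e(vowel)+4=i, r(cons)+11=c, b(cons)+11=m, s(cons)+11=d.

sicmd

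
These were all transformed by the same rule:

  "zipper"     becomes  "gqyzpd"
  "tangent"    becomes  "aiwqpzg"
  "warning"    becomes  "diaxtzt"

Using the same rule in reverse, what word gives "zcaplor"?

surface

Each letter shifts forward by (position + 7), i.e. 7, 8, 9, … — the shift grows by one for each successive letter.
Reversing it on zcaplor: z−7=s, c−8=u, a−9=r, p−10=f, l−11=a, o−12=c, r−13=e.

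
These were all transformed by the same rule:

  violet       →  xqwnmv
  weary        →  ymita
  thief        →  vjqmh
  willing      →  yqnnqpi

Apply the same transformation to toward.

The shift depends on letter class: consonant v→x is +2, but vowel i→q is +8. The rule splits by letter class: vowels +8, consonants +2.
On toward: t(cons)+2=v, o(vowel)+8=w, w(cons)+2=y, a(vowel)+8=i, r(cons)+2=t, d(cons)+2=f.

vwyitf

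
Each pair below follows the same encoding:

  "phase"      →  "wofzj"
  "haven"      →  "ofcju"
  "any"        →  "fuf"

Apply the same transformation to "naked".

ufrjk

The shift depends on letter class: consonant p→w is +7, but vowel a→f is +5. Two shifts are in play — +5 for a/e/i/o/u, +7 for every other letter.
For naked: n(cons)+7=u, a(vowel)+5=f, k(cons)+7=r, e(vowel)+5=j, d(cons)+7=k.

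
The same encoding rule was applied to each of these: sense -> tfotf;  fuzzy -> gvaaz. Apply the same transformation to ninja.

ojokb

Compare letters: s→t is +1, e→f is +1, n→o is +1 — a constant shift. It's a constant shift of +1 (ROT1).
For ninja: n+1=o, i+1=j, n+1=o, j+1=k, a+1=b.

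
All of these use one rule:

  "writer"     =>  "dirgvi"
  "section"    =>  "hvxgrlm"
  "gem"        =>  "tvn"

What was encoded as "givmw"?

Each pair mirrors across the alphabet (w↔d, r↔i, i↔r): positions sum to 25. Letters are reflected about the middle of the alphabet (position → 25−position): Atbash.
Reversing it on givmw: g↔t, i↔r, v↔e, m↔n, w↔d.

trend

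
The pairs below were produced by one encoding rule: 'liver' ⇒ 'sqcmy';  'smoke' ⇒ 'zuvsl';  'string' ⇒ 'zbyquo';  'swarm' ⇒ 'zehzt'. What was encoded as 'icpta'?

It's a Vigenère-style cipher with numeric key [7,8]: position i shifts by key[i mod 2].
Reversing it on icpta: i−7=b, c−8=u, p−7=i, t−8=l, a−7=t.

built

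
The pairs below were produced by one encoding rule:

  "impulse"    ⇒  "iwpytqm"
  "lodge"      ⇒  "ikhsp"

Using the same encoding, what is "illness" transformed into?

wwirppm

Read the word backwards and shift each letter +4.
For illness: reverse → ssenlli; then shift: s+4=w, s+4=w, e+4=i, n+4=r, l+4=p, l+4=p, i+4=m.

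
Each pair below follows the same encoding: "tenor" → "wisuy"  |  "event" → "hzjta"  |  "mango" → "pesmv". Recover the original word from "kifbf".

In tenor: t→w is +3, e→i is +4, n→s is +5, o→u is +6 — the shift increases by 1 each position. The shift increases by 1 at each position, starting from +3: 3, 4, 5, ….
Reversing it on kifbf: k−3=h, i−4=e, f−5=a, b−6=v, f−7=y.

heavy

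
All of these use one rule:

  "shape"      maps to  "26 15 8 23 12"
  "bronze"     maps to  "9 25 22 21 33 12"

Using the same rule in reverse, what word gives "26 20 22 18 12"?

Each letter is replaced by its alphabet position (a=1..z=26) + 7.
Decoding 26 20 22 18 12: 26→(26−7)÷1=19=s, 20→(20−7)÷1=13=m, 22→(22−7)÷1=15=o, 18→(18−7)÷1=11=k, 12→(12−7)÷1=5=e.

smoke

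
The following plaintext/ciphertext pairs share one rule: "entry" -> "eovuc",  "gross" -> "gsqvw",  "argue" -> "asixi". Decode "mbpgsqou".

mandolin

In entry: e→e is +0, n→o is +1, t→v is +2, r→u is +3 — the shift increases by 1 each position. Each letter shifts forward by its position index (0, 1, 2, …) — the shift grows by one for each successive letter.
Decoding mbpgsqou: m−0=m, b−1=a, p−2=n, g−3=d, s−4=o, q−5=l, o−6=i, u−7=n.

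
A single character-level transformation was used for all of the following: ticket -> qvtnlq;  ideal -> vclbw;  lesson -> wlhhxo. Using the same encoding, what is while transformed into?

t(19)→q(16) and i(8)→v(21) fit y≡9x+1 (mod 26); the inverse of 9 mod 26 is 3. Each letter's alphabet position (a=0..z=25) is mapped through 9·x+1 mod 26 — an affine cipher.
Applying it to while: w(22)→9·22+1≡17=r; h(7)→9·7+1≡12=m; i(8)→9·8+1≡21=v; l(11)→9·11+1≡22=w; e(4)→9·4+1≡11=l (all mod 26).

rmvwl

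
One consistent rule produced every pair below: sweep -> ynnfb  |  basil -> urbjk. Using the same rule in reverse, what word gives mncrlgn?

excited

The output letters match the input read backwards, each shifted +9: sweep reversed is peews. Two steps: reverse the string, then apply a Caesar shift of +9.
Undoing it on mncrlgn: shift back: m−9=d, n−9=e, c−9=t, r−9=i, l−9=c, g−9=x, n−9=e → deticxe; then reverse → excited.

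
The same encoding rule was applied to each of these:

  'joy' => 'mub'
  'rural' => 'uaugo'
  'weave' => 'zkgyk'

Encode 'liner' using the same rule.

The rule splits by letter class: vowels +6, consonants +3.
For liner: l(cons)+3=o, i(vowel)+6=o, n(cons)+3=q, e(vowel)+6=k, r(cons)+3=u.

ooqku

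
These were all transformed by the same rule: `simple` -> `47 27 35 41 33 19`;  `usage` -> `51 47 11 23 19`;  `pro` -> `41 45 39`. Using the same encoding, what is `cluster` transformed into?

s(#19)→47 and i(#9)→27: differences scale by 2, so n = 2·pos + 9. Each letter becomes 2×(its alphabet position, a=1..z=26) + 9.
For cluster: c=3→15, l=12→33, u=21→51, s=19→47, t=20→49, e=5→19, r=18→45.

15 33 51 47 49 19 45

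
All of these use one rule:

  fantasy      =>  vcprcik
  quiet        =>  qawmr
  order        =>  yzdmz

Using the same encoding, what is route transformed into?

zyarm

f(5)→v(21) and a(0)→c(2) fit y≡9x+2 (mod 26); the inverse of 9 mod 26 is 3. Each letter's alphabet position (a=0..z=25) is mapped through 9·x+2 mod 26 — an affine cipher.
Applying it to route: r(17)→9·17+2≡25=z; o(14)→9·14+2≡24=y; u(20)→9·20+2≡0=a; t(19)→9·19+2≡17=r; e(4)→9·4+2≡12=m (all mod 26).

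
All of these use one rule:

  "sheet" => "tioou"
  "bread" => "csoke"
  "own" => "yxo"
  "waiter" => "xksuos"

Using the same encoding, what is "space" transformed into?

tqkdo

The rule splits by letter class: vowels +10, consonants +1.
Applying it to space: s(cons)+1=t, p(cons)+1=q, a(vowel)+10=k, c(cons)+1=d, e(vowel)+10=o.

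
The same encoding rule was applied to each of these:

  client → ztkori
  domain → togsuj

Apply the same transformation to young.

mtaue

The output letters match the input read backwards, each shifted +6: client reversed is tneilc. Read the word backwards and shift each letter +6.
Applying it to young: reverse → gnuoy; then shift: g+6=m, n+6=t, u+6=a, o+6=u, y+6=e.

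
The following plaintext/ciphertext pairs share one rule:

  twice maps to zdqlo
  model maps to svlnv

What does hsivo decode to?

Letter i (0-indexed) is shifted by i+6, so successive shifts are 6, 7, 8, ….
Reversing it on hsivo: h−6=b, s−7=l, i−8=a, v−9=m, o−10=e.

blame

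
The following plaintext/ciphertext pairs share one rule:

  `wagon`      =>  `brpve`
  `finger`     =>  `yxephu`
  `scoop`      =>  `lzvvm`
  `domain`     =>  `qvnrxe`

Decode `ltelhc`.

w(22)→b(1) and a(0)→r(17) fit y≡17x+17 (mod 26); the inverse of 17 mod 26 is 23. This is an affine cipher: with a=0,…,z=25, each position x becomes (17x+17) mod 26.
Reversing it on ltelhc: l(11)→23·(11−17)≡18=s; t(19)→23·(19−17)≡20=u; e(4)→23·(4−17)≡13=n; l(11)→23·(11−17)≡18=s; h(7)→23·(7−17)≡4=e; c(2)→23·(2−17)≡19=t (all mod 26).

sunset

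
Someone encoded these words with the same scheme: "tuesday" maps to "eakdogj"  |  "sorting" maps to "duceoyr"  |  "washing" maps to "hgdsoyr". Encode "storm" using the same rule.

deucx

The shift depends on letter class: consonant t→e is +11, but vowel u→a is +6. The rule splits by letter class: vowels +6, consonants +11.
For storm: s(cons)+11=d, t(cons)+11=e, o(vowel)+6=u, r(cons)+11=c, m(cons)+11=x.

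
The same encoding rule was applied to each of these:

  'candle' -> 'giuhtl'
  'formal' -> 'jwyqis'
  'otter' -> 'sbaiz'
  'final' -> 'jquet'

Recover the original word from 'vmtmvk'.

Shifts by position in candle: pos 0: c→g (+4), pos 1: a→i (+8), pos 2: n→u (+7), pos 3: d→h (+4), pos 4: l→t (+8), pos 5: e→l (+7) — repeating every 3. The shifts repeat in a cycle of length 3: positions 0,1,… shift by +4, +8, +7, then the pattern repeats.
Reversing it on vmtmvk: v−4=r, m−8=e, t−7=m, m−4=i, v−8=n, k−7=d.

remind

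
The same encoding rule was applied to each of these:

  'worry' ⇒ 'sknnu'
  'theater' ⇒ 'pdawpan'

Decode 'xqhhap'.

Compare letters: w→s is +22, o→k is +22, r→n is +22 — a constant shift. It's a constant shift of +22 (ROT22).
Decoding xqhhap: x−22=b, q−22=u, h−22=l, h−22=l, a−22=e, p−22=t.

bullet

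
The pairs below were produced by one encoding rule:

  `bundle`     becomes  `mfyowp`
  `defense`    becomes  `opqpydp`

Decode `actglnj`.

Compare letters: b→m is +11, u→f is +11, n→y is +11 — a constant shift. Every letter moves 11 places later in the alphabet, wrapping around z→a.
Decoding actglnj: a−11=p, c−11=r, t−11=i, g−11=v, l−11=a, n−11=c, j−11=y.

privacy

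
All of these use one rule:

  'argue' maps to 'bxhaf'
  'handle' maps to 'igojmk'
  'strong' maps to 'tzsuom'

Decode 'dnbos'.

Shifts by position in argue: pos 0: a→b (+1), pos 1: r→x (+6), pos 2: g→h (+1), pos 3: u→a (+6) — repeating every 2. A repeating key of period 2 is used — shifts +1, +6 over and over.
Undoing it on dnbos: d−1=c, n−6=h, b−1=a, o−6=i, s−1=r.

chair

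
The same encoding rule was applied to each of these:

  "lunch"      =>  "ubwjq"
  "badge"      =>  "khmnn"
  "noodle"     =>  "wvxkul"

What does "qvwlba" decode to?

It's a Vigenère-style cipher with numeric key [9,7]: position i shifts by key[i mod 2].
Decoding qvwlba: q−9=h, v−7=o, w−9=n, l−7=e, b−9=s, a−7=t.

honest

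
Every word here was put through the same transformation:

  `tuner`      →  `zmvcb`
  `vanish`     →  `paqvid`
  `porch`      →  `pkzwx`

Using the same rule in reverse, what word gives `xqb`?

The output letters match the input read backwards, each shifted +8: tuner reversed is renut. The word is reversed, then every letter is shifted forward by 8.
Undoing it on xqb: shift back: x−8=p, q−8=i, b−8=t → pit; then reverse → tip.

tip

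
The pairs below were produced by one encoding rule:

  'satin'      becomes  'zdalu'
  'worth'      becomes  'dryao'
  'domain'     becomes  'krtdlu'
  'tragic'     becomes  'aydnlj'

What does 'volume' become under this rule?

crsxth

Vowels shift forward by 3 and consonants shift forward by 7.
For volume: v(cons)+7=c, o(vowel)+3=r, l(cons)+7=s, u(vowel)+3=x, m(cons)+7=t, e(vowel)+3=h.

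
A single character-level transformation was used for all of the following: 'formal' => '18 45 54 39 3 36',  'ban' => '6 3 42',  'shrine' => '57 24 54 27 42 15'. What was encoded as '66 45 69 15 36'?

With a=1..z=26, the number is 3·pos.
Undoing it on 66 45 69 15 36: 66→(66−0)÷3=22=v, 45→(45−0)÷3=15=o, 69→(69−0)÷3=23=w, 15→(15−0)÷3=5=e, 36→(36−0)÷3=12=l.

vowel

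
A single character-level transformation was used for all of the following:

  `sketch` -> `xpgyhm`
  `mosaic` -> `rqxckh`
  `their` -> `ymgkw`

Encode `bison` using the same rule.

The rule splits by letter class: vowels +2, consonants +5.
On bison: b(cons)+5=g, i(vowel)+2=k, s(cons)+5=x, o(vowel)+2=q, n(cons)+5=s.

gkxqs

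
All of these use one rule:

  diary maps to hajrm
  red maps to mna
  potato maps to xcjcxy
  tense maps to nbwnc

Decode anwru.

Two steps: reverse the string, then apply a Caesar shift of +9.
Reversing it on anwru: shift back: a−9=r, n−9=e, w−9=n, r−9=i, u−9=l → renil; then reverse → liner.

liner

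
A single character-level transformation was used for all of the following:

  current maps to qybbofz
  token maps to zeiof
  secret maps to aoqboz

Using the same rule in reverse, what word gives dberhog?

problem

c(2)→q(16) and u(20)→y(24) fit y≡25x+18 (mod 26); the inverse of 25 mod 26 is 25. This is an affine cipher: with a=0,…,z=25, each position x becomes (25x+18) mod 26.
Undoing it on dberhog: d(3)→25·(3−18)≡15=p; b(1)→25·(1−18)≡17=r; e(4)→25·(4−18)≡14=o; r(17)→25·(17−18)≡1=b; h(7)→25·(7−18)≡11=l; o(14)→25·(14−18)≡4=e; g(6)→25·(6−18)≡12=m (all mod 26).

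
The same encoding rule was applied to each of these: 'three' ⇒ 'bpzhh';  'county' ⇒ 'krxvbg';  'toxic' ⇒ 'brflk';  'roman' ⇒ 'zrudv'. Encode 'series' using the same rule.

Vowels shift forward by 3 and consonants shift forward by 8.
Applying it to series: s(cons)+8=a, e(vowel)+3=h, r(cons)+8=z, i(vowel)+3=l, e(vowel)+3=h, s(cons)+8=a.

ahzlha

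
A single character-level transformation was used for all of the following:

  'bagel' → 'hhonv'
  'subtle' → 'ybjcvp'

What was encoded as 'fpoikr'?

zigzag

In bagel: b→h is +6, a→h is +7, g→o is +8, e→n is +9 — the shift increases by 1 each position. Letter i (0-indexed) is shifted by i+6, so successive shifts are 6, 7, 8, ….
Reversing it on fpoikr: f−6=z, p−7=i, o−8=g, i−9=z, k−10=a, r−11=g.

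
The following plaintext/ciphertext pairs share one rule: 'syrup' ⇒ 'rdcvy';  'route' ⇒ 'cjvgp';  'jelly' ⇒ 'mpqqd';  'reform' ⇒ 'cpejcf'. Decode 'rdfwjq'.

Each letter's alphabet position (a=0..z=25) is mapped through 15·x+7 mod 26 — an affine cipher.
Decoding rdfwjq: r(17)→7·(17−7)≡18=s; d(3)→7·(3−7)≡24=y; f(5)→7·(5−7)≡12=m; w(22)→7·(22−7)≡1=b; j(9)→7·(9−7)≡14=o; q(16)→7·(16−7)≡11=l (all mod 26).

symbol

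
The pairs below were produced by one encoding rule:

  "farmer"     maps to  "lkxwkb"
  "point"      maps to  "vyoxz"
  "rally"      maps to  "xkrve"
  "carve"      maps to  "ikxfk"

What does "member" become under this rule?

It's a Vigenère-style cipher with numeric key [6,10]: position i shifts by key[i mod 2].
For member: m+6=s, e+10=o, m+6=s, b+10=l, e+6=k, r+10=b.

soslkb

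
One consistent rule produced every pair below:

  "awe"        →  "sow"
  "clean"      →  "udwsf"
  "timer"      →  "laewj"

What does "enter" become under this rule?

Compare letters: a→s is +18, w→o is +18, e→w is +18 — a constant shift. It's a constant shift of +18 (ROT18).
On enter: e+18=w, n+18=f, t+18=l, e+18=w, r+18=j.

wflwj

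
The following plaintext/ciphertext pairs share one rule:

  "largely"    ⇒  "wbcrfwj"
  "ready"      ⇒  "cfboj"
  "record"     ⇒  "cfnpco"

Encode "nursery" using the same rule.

The shift depends on letter class: consonant l→w is +11, but vowel a→b is +1. The rule splits by letter class: vowels +1, consonants +11.
Applying it to nursery: n(cons)+11=y, u(vowel)+1=v, r(cons)+11=c, s(cons)+11=d, e(vowel)+1=f, r(cons)+11=c, y(cons)+11=j.

yvcdfcj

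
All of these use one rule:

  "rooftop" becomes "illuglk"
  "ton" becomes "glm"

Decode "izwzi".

Each letter is replaced by its mirror in the alphabet: a↔z, b↔y, c↔x, and so on (the Atbash cipher).
Decoding izwzi: i↔r, z↔a, w↔d, z↔a, i↔r.

radar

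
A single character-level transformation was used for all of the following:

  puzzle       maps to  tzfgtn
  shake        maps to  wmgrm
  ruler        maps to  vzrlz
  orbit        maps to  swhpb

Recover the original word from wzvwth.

In puzzle: p→t is +4, u→z is +5, z→f is +6, z→g is +7 — the shift increases by 1 each position. Each letter shifts forward by (position + 4), i.e. 4, 5, 6, … — the shift grows by one for each successive letter.
Decoding wzvwth: w−4=s, z−5=u, v−6=p, w−7=p, t−8=l, h−9=y.

supply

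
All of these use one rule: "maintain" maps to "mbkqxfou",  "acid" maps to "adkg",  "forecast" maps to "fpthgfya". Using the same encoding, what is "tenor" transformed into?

tfprv

Letter i (0-indexed) is shifted by i+0, so successive shifts are 0, 1, 2, ….
For tenor: t+0=t, e+1=f, n+2=p, o+3=r, r+4=v.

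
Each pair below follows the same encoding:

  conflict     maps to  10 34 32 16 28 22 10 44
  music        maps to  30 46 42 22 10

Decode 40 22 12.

rid

Each letter becomes 2×(its alphabet position, a=1..z=26) + 4.
Undoing it on 40 22 12: 40→(40−4)÷2=18=r, 22→(22−4)÷2=9=i, 12→(12−4)÷2=4=d.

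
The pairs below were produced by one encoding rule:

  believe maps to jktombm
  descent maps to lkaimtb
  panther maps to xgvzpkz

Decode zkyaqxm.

require

The shifts repeat in a cycle of length 2: positions 0,1,… shift by +8, +6, then the pattern repeats.
Undoing it on zkyaqxm: z−8=r, k−6=e, y−8=q, a−6=u, q−8=i, x−6=r, m−8=e.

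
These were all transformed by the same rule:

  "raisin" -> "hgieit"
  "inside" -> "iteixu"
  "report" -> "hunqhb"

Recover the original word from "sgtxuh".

Treating letters as 0–25, the rule is x ↦ 23x + 6 (mod 26).
Reversing it on sgtxuh: s(18)→17·(18−6)≡22=w; g(6)→17·(6−6)≡0=a; t(19)→17·(19−6)≡13=n; x(23)→17·(23−6)≡3=d; u(20)→17·(20−6)≡4=e; h(7)→17·(7−6)≡17=r (all mod 26).

wander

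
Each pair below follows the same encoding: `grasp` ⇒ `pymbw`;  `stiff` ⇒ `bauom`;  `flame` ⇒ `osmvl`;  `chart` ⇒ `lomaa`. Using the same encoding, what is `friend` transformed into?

The shifts repeat in a cycle of length 3: positions 0,1,… shift by +9, +7, +12, then the pattern repeats.
For friend: f+9=o, r+7=y, i+12=u, e+9=n, n+7=u, d+12=p.

oyunup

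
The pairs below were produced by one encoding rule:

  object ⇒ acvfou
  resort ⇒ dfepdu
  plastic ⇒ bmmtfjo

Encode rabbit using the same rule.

dbncuu

Shifts by position in object: pos 0: o→a (+12), pos 1: b→c (+1), pos 2: j→v (+12), pos 3: e→f (+1) — repeating every 2. The shifts repeat in a cycle of length 2: positions 0,1,… shift by +12, +1, then the pattern repeats.
On rabbit: r+12=d, a+1=b, b+12=n, b+1=c, i+12=u, t+1=u.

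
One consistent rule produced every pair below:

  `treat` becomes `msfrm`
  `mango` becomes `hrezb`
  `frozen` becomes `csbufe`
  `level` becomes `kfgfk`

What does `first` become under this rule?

ctspm

t(19)→m(12) and r(17)→s(18) fit y≡23x+17 (mod 26); the inverse of 23 mod 26 is 17. Treating letters as 0–25, the rule is x ↦ 23x + 17 (mod 26).
For first: f(5)→23·5+17≡2=c; i(8)→23·8+17≡19=t; r(17)→23·17+17≡18=s; s(18)→23·18+17≡15=p; t(19)→23·19+17≡12=m (all mod 26).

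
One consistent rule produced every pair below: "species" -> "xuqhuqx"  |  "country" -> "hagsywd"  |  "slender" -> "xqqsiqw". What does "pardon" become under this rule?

umwias

Vowels shift forward by 12 and consonants shift forward by 5.
On pardon: p(cons)+5=u, a(vowel)+12=m, r(cons)+5=w, d(cons)+5=i, o(vowel)+12=a, n(cons)+5=s.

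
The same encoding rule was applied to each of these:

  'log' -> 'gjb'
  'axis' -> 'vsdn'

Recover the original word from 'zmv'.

Compare letters: l→g is +21, o→j is +21, g→b is +21 — a constant shift. Every letter moves 21 places later in the alphabet, wrapping around z→a.
Undoing it on zmv: z−21=e, m−21=r, v−21=a.

era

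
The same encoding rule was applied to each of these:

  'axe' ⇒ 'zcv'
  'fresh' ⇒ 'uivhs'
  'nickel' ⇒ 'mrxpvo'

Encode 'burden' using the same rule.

yfiwvm

Letters are reflected about the middle of the alphabet (position → 25−position): Atbash.
Applying it to burden: b↔y, u↔f, r↔i, d↔w, e↔v, n↔m.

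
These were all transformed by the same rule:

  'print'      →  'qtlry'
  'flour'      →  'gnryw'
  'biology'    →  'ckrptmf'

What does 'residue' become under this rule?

sgvmial

In print: p→q is +1, r→t is +2, i→l is +3, n→r is +4 — the shift increases by 1 each position. Each letter shifts forward by (position + 1), i.e. 1, 2, 3, … — the shift grows by one for each successive letter.
For residue: r+1=s, e+2=g, s+3=v, i+4=m, d+5=i, u+6=a, e+7=l.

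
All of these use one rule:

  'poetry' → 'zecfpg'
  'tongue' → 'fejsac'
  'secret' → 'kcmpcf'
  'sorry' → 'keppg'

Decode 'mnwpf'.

This is an affine cipher: with a=0,…,z=25, each position x becomes (21x+22) mod 26.
Reversing it on mnwpf: m(12)→5·(12−22)≡2=c; n(13)→5·(13−22)≡7=h; w(22)→5·(22−22)≡0=a; p(15)→5·(15−22)≡17=r; f(5)→5·(5−22)≡19=t (all mod 26).

chart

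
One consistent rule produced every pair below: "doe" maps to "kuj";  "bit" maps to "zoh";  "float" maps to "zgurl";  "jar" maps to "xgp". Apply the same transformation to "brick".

qioxh

The output letters match the input read backwards, each shifted +6: doe reversed is eod. Read the word backwards and shift each letter +6.
Applying it to brick: reverse → kcirb; then shift: k+6=q, c+6=i, i+6=o, r+6=x, b+6=h.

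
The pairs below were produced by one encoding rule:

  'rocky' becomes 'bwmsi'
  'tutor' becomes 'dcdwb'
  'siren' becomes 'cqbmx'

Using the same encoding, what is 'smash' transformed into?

cukar

A repeating key of period 2 is used — shifts +10, +8 over and over.
For smash: s+10=c, m+8=u, a+10=k, s+8=a, h+10=r.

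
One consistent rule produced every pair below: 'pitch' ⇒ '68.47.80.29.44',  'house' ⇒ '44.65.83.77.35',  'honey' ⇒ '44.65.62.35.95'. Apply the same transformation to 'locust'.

p(#16)→68 and i(#9)→47: differences scale by 3, so n = 3·pos + 20. The formula is n = 3×(alphabet index, a=1) + 20.
Applying it to locust: l=12→56, o=15→65, c=3→29, u=21→83, s=19→77, t=20→80.

56.65.29.83.77.80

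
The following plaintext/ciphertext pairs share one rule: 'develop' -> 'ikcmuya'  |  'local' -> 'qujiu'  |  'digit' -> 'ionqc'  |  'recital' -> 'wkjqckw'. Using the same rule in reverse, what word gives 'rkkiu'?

medal

In develop: d→i is +5, e→k is +6, v→c is +7, e→m is +8 — the shift increases by 1 each position. The shift increases by 1 at each position, starting from +5: 5, 6, 7, ….
Reversing it on rkkiu: r−5=m, k−6=e, k−7=d, i−8=a, u−9=l.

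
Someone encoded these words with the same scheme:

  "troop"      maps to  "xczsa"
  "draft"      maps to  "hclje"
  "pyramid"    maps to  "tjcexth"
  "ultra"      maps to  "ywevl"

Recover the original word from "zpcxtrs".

vertigo

Shifts by position in troop: pos 0: t→x (+4), pos 1: r→c (+11), pos 2: o→z (+11), pos 3: o→s (+4), pos 4: p→a (+11) — repeating every 3. A repeating key of period 3 is used — shifts +4, +11, +11 over and over.
Undoing it on zpcxtrs: z−4=v, p−11=e, c−11=r, x−4=t, t−11=i, r−11=g, s−4=o.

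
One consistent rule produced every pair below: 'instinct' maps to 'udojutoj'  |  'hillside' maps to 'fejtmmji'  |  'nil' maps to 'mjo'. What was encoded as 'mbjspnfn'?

The output letters match the input read backwards, each shifted +1: instinct reversed is tcnitsni. The word is reversed, then every letter is shifted forward by 1.
Undoing it on mbjspnfn: shift back: m−1=l, b−1=a, j−1=i, s−1=r, p−1=o, n−1=m, f−1=e, n−1=m → lairomem; then reverse → memorial.

memorial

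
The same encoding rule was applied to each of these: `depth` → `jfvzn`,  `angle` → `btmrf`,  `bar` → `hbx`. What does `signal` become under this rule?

yjmtbr

The shift depends on letter class: consonant d→j is +6, but vowel e→f is +1. Two shifts are in play — +1 for a/e/i/o/u, +6 for every other letter.
Applying it to signal: s(cons)+6=y, i(vowel)+1=j, g(cons)+6=m, n(cons)+6=t, a(vowel)+1=b, l(cons)+6=r.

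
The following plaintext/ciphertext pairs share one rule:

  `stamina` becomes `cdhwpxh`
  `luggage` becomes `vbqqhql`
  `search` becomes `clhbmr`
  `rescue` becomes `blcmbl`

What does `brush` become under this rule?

lbbcr

Two shifts are in play — +7 for a/e/i/o/u, +10 for every other letter.
For brush: b(cons)+10=l, r(cons)+10=b, u(vowel)+7=b, s(cons)+10=c, h(cons)+10=r.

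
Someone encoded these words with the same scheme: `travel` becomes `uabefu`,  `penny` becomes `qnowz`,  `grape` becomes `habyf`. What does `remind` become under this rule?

snnrom

Shifts by position in travel: pos 0: t→u (+1), pos 1: r→a (+9), pos 2: a→b (+1), pos 3: v→e (+9) — repeating every 2. It's a Vigenère-style cipher with numeric key [1,9]: position i shifts by key[i mod 2].
For remind: r+1=s, e+9=n, m+1=n, i+9=r, n+1=o, d+9=m.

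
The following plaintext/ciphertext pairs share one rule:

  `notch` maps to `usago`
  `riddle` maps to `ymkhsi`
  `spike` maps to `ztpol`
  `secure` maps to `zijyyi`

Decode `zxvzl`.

stove

Shifts by position in notch: pos 0: n→u (+7), pos 1: o→s (+4), pos 2: t→a (+7), pos 3: c→g (+4) — repeating every 2. A repeating key of period 2 is used — shifts +7, +4 over and over.
Reversing it on zxvzl: z−7=s, x−4=t, v−7=o, z−4=v, l−7=e.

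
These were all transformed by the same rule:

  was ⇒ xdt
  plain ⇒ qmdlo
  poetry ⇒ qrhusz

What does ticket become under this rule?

The shift depends on letter class: consonant w→x is +1, but vowel a→d is +3. Vowels shift forward by 3 and consonants shift forward by 1.
Applying it to ticket: t(cons)+1=u, i(vowel)+3=l, c(cons)+1=d, k(cons)+1=l, e(vowel)+3=h, t(cons)+1=u.

uldlhu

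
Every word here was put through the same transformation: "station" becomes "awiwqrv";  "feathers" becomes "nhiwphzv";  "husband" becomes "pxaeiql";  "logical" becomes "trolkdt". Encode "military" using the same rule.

ultlbdzb

A repeating key of period 2 is used — shifts +8, +3 over and over.
On military: m+8=u, i+3=l, l+8=t, i+3=l, t+8=b, a+3=d, r+8=z, y+3=b.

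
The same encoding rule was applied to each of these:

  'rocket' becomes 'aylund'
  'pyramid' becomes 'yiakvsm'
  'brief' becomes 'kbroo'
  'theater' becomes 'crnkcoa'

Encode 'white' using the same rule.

frrdn

The shifts repeat in a cycle of length 2: positions 0,1,… shift by +9, +10, then the pattern repeats.
Applying it to white: w+9=f, h+10=r, i+9=r, t+10=d, e+9=n.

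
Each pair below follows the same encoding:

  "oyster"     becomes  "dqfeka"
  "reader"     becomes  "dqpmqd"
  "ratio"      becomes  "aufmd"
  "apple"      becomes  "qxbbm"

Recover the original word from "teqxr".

flesh

The output letters match the input read backwards, each shifted +12: oyster reversed is retsyo. Two steps: reverse the string, then apply a Caesar shift of +12.
Reversing it on teqxr: shift back: t−12=h, e−12=s, q−12=e, x−12=l, r−12=f → hself; then reverse → flesh.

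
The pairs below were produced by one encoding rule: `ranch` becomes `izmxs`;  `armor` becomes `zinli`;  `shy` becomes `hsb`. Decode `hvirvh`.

Each pair mirrors across the alphabet (r↔i, a↔z, n↔m): positions sum to 25. Letters are reflected about the middle of the alphabet (position → 25−position): Atbash.
Decoding hvirvh: h↔s, v↔e, i↔r, r↔i, v↔e, h↔s.

series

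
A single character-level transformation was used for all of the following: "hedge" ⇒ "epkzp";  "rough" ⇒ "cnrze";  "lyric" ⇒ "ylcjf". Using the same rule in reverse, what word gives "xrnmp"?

quote

h(7)→e(4) and e(4)→p(15) fit y≡5x+21 (mod 26); the inverse of 5 mod 26 is 21. This is an affine cipher: with a=0,…,z=25, each position x becomes (5x+21) mod 26.
Reversing it on xrnmp: x(23)→21·(23−21)≡16=q; r(17)→21·(17−21)≡20=u; n(13)→21·(13−21)≡14=o; m(12)→21·(12−21)≡19=t; p(15)→21·(15−21)≡4=e (all mod 26).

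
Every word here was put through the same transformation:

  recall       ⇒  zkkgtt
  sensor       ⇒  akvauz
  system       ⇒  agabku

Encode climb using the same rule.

The shift depends on letter class: consonant r→z is +8, but vowel e→k is +6. The rule splits by letter class: vowels +6, consonants +8.
Applying it to climb: c(cons)+8=k, l(cons)+8=t, i(vowel)+6=o, m(cons)+8=u, b(cons)+8=j.

ktouj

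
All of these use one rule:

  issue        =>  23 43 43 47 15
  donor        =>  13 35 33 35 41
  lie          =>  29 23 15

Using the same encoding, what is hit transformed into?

With a=1..z=26, the number is 2·pos + 5.
For hit: h=8→21, i=9→23, t=20→45.

21 23 45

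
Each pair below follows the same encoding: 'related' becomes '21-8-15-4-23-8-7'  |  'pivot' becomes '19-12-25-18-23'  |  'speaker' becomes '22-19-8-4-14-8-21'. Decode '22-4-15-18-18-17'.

Letters become their 1-based position plus 3 (so a→4, b→5, …).
Decoding 22-4-15-18-18-17: 22→(22−3)÷1=19=s, 4→(4−3)÷1=1=a, 15→(15−3)÷1=12=l, 18→(18−3)÷1=15=o, 18→(18−3)÷1=15=o, 17→(17−3)÷1=14=n.

saloon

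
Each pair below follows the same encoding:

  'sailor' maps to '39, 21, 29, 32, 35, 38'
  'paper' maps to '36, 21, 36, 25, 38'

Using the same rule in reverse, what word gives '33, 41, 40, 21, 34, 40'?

mutant

s is letter #19 and maps to 39: an offset of 20. Each letter is replaced by its alphabet position (a=1..z=26) + 20.
Undoing it on 33, 41, 40, 21, 34, 40: 33→(33−20)÷1=13=m, 41→(41−20)÷1=21=u, 40→(40−20)÷1=20=t, 21→(21−20)÷1=1=a, 34→(34−20)÷1=14=n, 40→(40−20)÷1=20=t.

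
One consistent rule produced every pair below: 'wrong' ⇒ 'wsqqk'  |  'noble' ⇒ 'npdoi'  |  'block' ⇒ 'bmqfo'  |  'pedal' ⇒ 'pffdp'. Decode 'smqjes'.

Each letter shifts forward by its position index (0, 1, 2, …) — the shift grows by one for each successive letter.
Decoding smqjes: s−0=s, m−1=l, q−2=o, j−3=g, e−4=a, s−5=n.

slogan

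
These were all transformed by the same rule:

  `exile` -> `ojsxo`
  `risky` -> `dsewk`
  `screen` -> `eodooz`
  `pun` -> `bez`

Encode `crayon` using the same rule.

odkkyz

Two shifts are in play — +10 for a/e/i/o/u, +12 for every other letter.
For crayon: c(cons)+12=o, r(cons)+12=d, a(vowel)+10=k, y(cons)+12=k, o(vowel)+10=y, n(cons)+12=z.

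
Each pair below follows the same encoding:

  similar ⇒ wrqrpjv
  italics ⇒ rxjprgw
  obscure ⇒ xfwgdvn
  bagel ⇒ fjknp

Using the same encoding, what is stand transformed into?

wxjrh

The shift depends on letter class: consonant s→w is +4, but vowel i→r is +9. Vowels shift forward by 9 and consonants shift forward by 4.
Applying it to stand: s(cons)+4=w, t(cons)+4=x, a(vowel)+9=j, n(cons)+4=r, d(cons)+4=h.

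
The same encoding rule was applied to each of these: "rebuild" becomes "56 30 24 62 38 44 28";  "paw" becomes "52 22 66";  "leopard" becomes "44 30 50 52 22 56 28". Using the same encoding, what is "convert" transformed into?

26 50 48 64 30 56 60

r(#18)→56 and e(#5)→30: differences scale by 2, so n = 2·pos + 20. The formula is n = 2×(alphabet index, a=1) + 20.
Applying it to convert: c=3→26, o=15→50, n=14→48, v=22→64, e=5→30, r=18→56, t=20→60.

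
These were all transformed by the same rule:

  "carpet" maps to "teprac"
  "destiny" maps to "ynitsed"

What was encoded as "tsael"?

least

The output letters match the input read backwards: carpet reversed is teprac. It's just the letters in reverse order.
Reversing it on tsael: then reverse → least.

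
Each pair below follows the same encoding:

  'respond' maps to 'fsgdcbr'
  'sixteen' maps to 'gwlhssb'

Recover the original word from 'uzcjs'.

Compare letters: r→f is +14, e→s is +14, s→g is +14 — a constant shift. This is a Caesar cipher with shift 14.
Undoing it on uzcjs: u−14=g, z−14=l, c−14=o, j−14=v, s−14=e.

glove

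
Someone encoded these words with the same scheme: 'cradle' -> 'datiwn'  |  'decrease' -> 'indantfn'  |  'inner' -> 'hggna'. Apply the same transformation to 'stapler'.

fktqwna

c(2)→d(3) and r(17)→a(0) fit y≡5x+19 (mod 26); the inverse of 5 mod 26 is 21. This is an affine cipher: with a=0,…,z=25, each position x becomes (5x+19) mod 26.
For stapler: s(18)→5·18+19≡5=f; t(19)→5·19+19≡10=k; a(0)→5·0+19≡19=t; p(15)→5·15+19≡16=q; l(11)→5·11+19≡22=w; e(4)→5·4+19≡13=n; r(17)→5·17+19≡0=a (all mod 26).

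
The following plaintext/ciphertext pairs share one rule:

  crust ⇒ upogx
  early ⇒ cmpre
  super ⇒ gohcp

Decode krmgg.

c(2)→u(20) and r(17)→p(15) fit y≡17x+12 (mod 26); the inverse of 17 mod 26 is 23. Each letter's alphabet position (a=0..z=25) is mapped through 17·x+12 mod 26 — an affine cipher.
Undoing it on krmgg: k(10)→23·(10−12)≡6=g; r(17)→23·(17−12)≡11=l; m(12)→23·(12−12)≡0=a; g(6)→23·(6−12)≡18=s; g(6)→23·(6−12)≡18=s (all mod 26).

glass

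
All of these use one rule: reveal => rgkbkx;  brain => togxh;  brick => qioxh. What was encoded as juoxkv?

period

The output letters match the input read backwards, each shifted +6: reveal reversed is laever. Read the word backwards and shift each letter +6.
Reversing it on juoxkv: shift back: j−6=d, u−6=o, o−6=i, x−6=r, k−6=e, v−6=p → doirep; then reverse → period.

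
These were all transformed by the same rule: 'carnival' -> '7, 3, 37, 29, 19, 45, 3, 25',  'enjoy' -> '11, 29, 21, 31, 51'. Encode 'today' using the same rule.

c(#3)→7 and a(#1)→3: differences scale by 2, so n = 2·pos + 1. The formula is n = 2×(alphabet index, a=1) + 1.
Applying it to today: t=20→41, o=15→31, d=4→9, a=1→3, y=25→51.

41, 31, 9, 3, 51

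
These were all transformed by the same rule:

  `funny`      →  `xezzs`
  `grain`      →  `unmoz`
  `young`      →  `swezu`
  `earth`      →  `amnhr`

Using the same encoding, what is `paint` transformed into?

tmozh

Each letter's alphabet position (a=0..z=25) is mapped through 23·x+12 mod 26 — an affine cipher.
Applying it to paint: p(15)→23·15+12≡19=t; a(0)→23·0+12≡12=m; i(8)→23·8+12≡14=o; n(13)→23·13+12≡25=z; t(19)→23·19+12≡7=h (all mod 26).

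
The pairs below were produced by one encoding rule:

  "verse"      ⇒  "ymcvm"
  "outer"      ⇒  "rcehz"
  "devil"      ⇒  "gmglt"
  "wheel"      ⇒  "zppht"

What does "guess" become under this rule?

Shifts by position in verse: pos 0: v→y (+3), pos 1: e→m (+8), pos 2: r→c (+11), pos 3: s→v (+3), pos 4: e→m (+8) — repeating every 3. A repeating key of period 3 is used — shifts +3, +8, +11 over and over.
For guess: g+3=j, u+8=c, e+11=p, s+3=v, s+8=a.

jcpva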